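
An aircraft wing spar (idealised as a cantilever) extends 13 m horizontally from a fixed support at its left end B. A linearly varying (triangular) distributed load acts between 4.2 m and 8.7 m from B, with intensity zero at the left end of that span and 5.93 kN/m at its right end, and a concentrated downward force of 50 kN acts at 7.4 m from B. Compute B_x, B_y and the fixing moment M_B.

B_x = 0, B_y = 63.34 kN, M_B = 466.1 kN·m

Resultant of the triangular load: ½ × 5.93 × 4.5 = 13.3425 kN, acting at 7.2 m from B (one-third of the span from the peak).
ΣF_x = 0: B_x = 0.
ΣF_y = 0: B_y − ½·5.93·4.5 − 50 = 0 → B_y = 63.34 kN.
ΣM about B: M_B − (½·5.93·4.5)·7.2 − 50·7.4 = 0 → M_B = 466.1 kN·m.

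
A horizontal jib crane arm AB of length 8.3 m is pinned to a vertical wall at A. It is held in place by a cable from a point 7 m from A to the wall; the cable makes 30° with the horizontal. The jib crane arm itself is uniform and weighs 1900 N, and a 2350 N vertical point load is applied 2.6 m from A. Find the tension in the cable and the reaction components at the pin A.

ΣM about A: T·sin30°·7 − 1900·4.15 − 2350·2.6 = 0 → T = 13995/(7·0.5) = 3998.57 ≈ 3999 N.
ΣF_x = 0: A_x − T·cos30° = 0 → A_x = 3998.57 × 0.866025 = 3463 N.
ΣF_y = 0: A_y + T·sin30° − 1900 − 2350 = 0 → A_y = 4250 − 3998.57 × 0.5 = 2251 N.

T = 3999 N, A_x = 3463 N, A_y = 2251 N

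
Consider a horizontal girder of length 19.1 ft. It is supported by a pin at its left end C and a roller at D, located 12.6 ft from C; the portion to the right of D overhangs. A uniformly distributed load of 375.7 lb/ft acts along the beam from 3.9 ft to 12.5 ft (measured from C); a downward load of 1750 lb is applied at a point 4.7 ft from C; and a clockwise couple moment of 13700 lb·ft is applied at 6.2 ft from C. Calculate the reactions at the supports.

C_x = 0, C_y = 1138 lb, D_y = 3843 lb

Resultant of the distributed load: 375.7 × 8.6 = 3231.02 lb at 8.2 ft from C.
ΣM about C: D_y·12.6 − (375.7·8.6)·8.2 − 1750·4.7 − 13700 = 0 → D_y = 48419.364/12.6 = 3842.81 ≈ 3843 lb.
ΣF_y = 0: C_y + 3842.81 − 375.7·8.6 − 1750 = 0 → C_y = 1138 lb.
ΣF_x = 0: no horizontal applied forces, so C_x = 0.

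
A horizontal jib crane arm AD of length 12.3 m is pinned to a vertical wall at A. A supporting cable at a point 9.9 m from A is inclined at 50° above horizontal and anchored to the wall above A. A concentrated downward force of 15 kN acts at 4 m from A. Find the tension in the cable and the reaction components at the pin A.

ΣM about A: T·sin50°·9.9 − 15·4 = 0 → T = 60/(9.9·0.766044) = 7.91156 ≈ 7.912 kN.
ΣF_x = 0: A_x − T·cos50° = 0 → A_x = 7.91156 × 0.642788 = 5.085 kN.
ΣF_y = 0: A_y + T·sin50° − 15 = 0 → A_y = 15 − 7.91156 × 0.766044 = 8.939 kN.

T = 7.912 kN, A_x = 5.085 kN, A_y = 8.939 kN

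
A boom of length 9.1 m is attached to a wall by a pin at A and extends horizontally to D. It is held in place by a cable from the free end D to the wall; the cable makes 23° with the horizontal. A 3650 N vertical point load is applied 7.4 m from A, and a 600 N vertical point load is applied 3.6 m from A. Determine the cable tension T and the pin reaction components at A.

T = 8204 N, A_x = 7552 N, A_y = 1045 N

ΣM about A: T·sin23°·9.1 − 3650·7.4 − 600·3.6 = 0 → T = 29170/(9.1·0.390731) = 8203.84 ≈ 8204 N.
ΣF_x = 0: A_x − T·cos23° = 0 → A_x = 8203.84 × 0.920505 = 7552 N.
ΣF_y = 0: A_y + T·sin23° − 3650 − 600 = 0 → A_y = 4250 − 8203.84 × 0.390731 = 1045 N.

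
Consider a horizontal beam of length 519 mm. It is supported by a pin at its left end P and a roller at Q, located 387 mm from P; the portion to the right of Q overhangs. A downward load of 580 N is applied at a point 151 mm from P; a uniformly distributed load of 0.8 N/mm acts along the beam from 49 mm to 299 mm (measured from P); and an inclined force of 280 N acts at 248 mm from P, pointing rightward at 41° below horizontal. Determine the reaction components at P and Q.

Resultant of the distributed load: 0.8 × 250 = 200 N at 174 mm from P.
Moments about P: Q_y·387 − 580·151 − (0.8·250)·174 − 280·sin41°·248 = 0 → Q_y = 167937/387 = 433.946 ≈ 433.9 N.
ΣF_y = 0: P_y + 433.946 − 580 − 0.8·250 − 280·sin41° = 0 → P_y = 529.8 N.
ΣF_x = 0: P_x + 280·cos41° = 0 → P_x = -211.3 N.

P_x = -211.3 N, P_y = 529.8 N, Q_y = 433.9 N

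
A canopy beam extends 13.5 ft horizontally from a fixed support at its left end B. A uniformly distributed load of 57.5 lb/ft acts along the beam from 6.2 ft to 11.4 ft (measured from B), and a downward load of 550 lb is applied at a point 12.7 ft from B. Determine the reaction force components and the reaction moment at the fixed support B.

Resultant of the distributed load: 57.5 × 5.2 = 299 lb at 8.8 ft from B.
ΣF_x = 0: B_x = 0.
ΣF_y = 0: B_y − 57.5·5.2 − 550 = 0 → B_y = 849.0 lb.
ΣM about B: M_B − (57.5·5.2)·8.8 − 550·12.7 = 0 → M_B = 9616 lb·ft.

B_x = 0, B_y = 849.0 lb, M_B = 9616 lb·ft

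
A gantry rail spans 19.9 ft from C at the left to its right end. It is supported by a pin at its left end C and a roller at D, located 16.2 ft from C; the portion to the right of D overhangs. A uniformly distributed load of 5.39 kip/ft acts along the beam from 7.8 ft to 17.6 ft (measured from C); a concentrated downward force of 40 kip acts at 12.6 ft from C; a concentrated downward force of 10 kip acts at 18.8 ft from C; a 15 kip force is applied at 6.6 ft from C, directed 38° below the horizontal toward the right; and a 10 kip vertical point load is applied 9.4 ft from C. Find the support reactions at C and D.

C_x = -11.82 kip, C_y = 28.37 kip, D_y = 93.69 kip

Resultant of the distributed load: 5.39 × 9.8 = 52.822 kip at 12.7 ft from C.
ΣM about C: D_y·16.2 − (5.39·9.8)·12.7 − 40·12.6 − 10·18.8 − 15·sin38°·6.6 − 10·9.4 = 0 → D_y = 1517.79/16.2 = 93.6907 ≈ 93.69 kip.
ΣF_y = 0: C_y + 93.6907 − 5.39·9.8 − 40 − 10 − 15·sin38° − 10 = 0 → C_y = 28.37 kip.
ΣF_x = 0: C_x + 15·cos38° = 0 → C_x = -11.82 kip.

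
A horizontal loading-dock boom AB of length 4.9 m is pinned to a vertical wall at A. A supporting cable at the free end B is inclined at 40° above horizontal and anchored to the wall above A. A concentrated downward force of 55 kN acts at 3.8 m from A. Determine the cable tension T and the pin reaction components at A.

T = 66.36 kN, A_x = 50.83 kN, A_y = 12.35 kN

ΣM about A: T·sin40°·4.9 − 55·3.8 = 0 → T = 209/(4.9·0.642788) = 66.3563 ≈ 66.36 kN.
ΣF_x = 0: A_x − T·cos40° = 0 → A_x = 66.3563 × 0.766044 = 50.83 kN.
ΣF_y = 0: A_y + T·sin40° − 55 = 0 → A_y = 55 − 66.3563 × 0.642788 = 12.35 kN.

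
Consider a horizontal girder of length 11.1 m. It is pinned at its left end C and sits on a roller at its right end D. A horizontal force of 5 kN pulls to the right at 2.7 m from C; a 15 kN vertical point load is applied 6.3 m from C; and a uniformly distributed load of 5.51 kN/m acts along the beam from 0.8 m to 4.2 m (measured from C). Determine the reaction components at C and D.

C_x = -5.000 kN, C_y = 21.00 kN, D_y = 12.73 kN

Resultant of the distributed load: 5.51 × 3.4 = 18.734 kN at 2.5 m from C.
Moments about C: D_y·11.1 − 15·6.3 − (5.51·3.4)·2.5 = 0 → D_y = 141.335/11.1 = 12.7329 ≈ 12.73 kN.
ΣF_y = 0: C_y + 12.7329 − 15 − 5.51·3.4 = 0 → C_y = 21.00 kN.
ΣF_x = 0: C_x + 5 = 0 → C_x = -5.000 kN.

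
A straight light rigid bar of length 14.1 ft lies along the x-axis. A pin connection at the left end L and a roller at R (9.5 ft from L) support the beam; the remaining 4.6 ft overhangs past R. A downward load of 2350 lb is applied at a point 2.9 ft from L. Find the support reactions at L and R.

Moments about L: R_y·9.5 − 2350·2.9 = 0 → R_y = 6815/9.5 = 717.368 ≈ 717.4 lb.
ΣF_y = 0: L_y + 717.368 − 2350 = 0 → L_y = 1633 lb.
ΣF_x = 0: no horizontal applied forces, so L_x = 0.

L_x = 0, L_y = 1633 lb, R_y = 717.4 lb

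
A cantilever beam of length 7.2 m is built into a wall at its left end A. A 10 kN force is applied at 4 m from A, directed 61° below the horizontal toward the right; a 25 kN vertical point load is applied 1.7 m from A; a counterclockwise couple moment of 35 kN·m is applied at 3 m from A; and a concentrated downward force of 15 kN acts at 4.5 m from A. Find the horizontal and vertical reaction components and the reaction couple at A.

A_x = -4.848 kN, A_y = 48.75 kN, M_A = 110.0 kN·m

ΣF_x = 0: A_x + 10·cos61° = 0 → A_x = -4.848 kN.
ΣF_y = 0: A_y − 10·sin61° − 25 − 15 = 0 → A_y = 48.75 kN.
ΣM about A: M_A − 10·sin61°·4 − 25·1.7 + 35 − 15·4.5 = 0 → M_A = 110.0 kN·m.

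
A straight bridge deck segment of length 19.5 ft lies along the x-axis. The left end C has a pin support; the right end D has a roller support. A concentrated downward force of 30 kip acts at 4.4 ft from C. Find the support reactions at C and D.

C_x = 0, C_y = 23.23 kip, D_y = 6.769 kip

ΣM about C: D_y·19.5 − 30·4.4 = 0 → D_y = 132/19.5 = 6.76923 ≈ 6.769 kip.
ΣF_y = 0: C_y + 6.76923 − 30 = 0 → C_y = 23.23 kip.
ΣF_x = 0: no horizontal applied forces, so C_x = 0.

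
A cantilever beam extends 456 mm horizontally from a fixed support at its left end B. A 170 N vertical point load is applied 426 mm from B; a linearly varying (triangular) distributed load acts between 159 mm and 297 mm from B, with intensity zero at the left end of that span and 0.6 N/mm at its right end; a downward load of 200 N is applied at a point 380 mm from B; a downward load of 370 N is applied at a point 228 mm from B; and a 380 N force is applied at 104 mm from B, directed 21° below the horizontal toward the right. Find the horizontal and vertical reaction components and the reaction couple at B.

B_x = -354.8 N, B_y = 917.6 N, M_B = 257300 N·mm

Resultant of the triangular load: ½ × 0.6 × 138 = 41.4 N, acting at 251 mm from B (one-third of the span from the peak).
ΣF_x = 0: B_x + 380·cos21° = 0 → B_x = -354.8 N.
ΣF_y = 0: B_y − 170 − ½·0.6·138 − 200 − 370 − 380·sin21° = 0 → B_y = 917.6 N.
ΣM about B: M_B − 170·426 − (½·0.6·138)·251 − 200·380 − 370·228 − 380·sin21°·104 = 0 → M_B = 257300 N·mm.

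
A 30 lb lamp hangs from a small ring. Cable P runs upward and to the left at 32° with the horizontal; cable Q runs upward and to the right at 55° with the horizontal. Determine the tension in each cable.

ΣF_x = 0: −T_P·cos32° + T_Q·cos55° = 0 → T_Q = 1.47853·T_P.
ΣF_y = 0: T_P·sin32° + T_Q·sin55° = 30.
Substitute: T_P·(0.529919 + 1.47853·0.819152) = 30 → T_P = 17.2309 ≈ 17.23 lb.
Then T_Q = 1.47853 × 17.2309 = 25.48 lb.

T_P = 17.23 lb, T_Q = 25.48 lb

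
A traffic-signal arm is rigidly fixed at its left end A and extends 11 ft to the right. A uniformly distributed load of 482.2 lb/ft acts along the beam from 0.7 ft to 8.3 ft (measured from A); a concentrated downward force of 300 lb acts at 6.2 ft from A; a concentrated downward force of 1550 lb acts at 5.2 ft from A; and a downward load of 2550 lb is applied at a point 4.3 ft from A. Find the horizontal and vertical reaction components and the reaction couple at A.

Resultant of the distributed load: 482.2 × 7.6 = 3664.72 lb at 4.5 ft from A.
ΣF_x = 0: A_x = 0.
ΣF_y = 0: A_y − 482.2·7.6 − 300 − 1550 − 2550 = 0 → A_y = 8065 lb.
ΣM about A: M_A − (482.2·7.6)·4.5 − 300·6.2 − 1550·5.2 − 2550·4.3 = 0 → M_A = 37380 lb·ft.

A_x = 0, A_y = 8065 lb, M_A = 37380 lb·ft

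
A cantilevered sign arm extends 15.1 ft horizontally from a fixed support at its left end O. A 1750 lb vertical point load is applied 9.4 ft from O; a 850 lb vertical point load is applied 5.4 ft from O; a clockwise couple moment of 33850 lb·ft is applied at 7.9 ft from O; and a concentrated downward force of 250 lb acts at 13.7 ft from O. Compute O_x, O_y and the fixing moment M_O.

ΣF_x = 0: O_x = 0.
ΣF_y = 0: O_y − 1750 − 850 − 250 = 0 → O_y = 2850 lb.
ΣM about O: M_O − 1750·9.4 − 850·5.4 − 33850 − 250·13.7 = 0 → M_O = 58320 lb·ft.

O_x = 0, O_y = 2850 lb, M_O = 58320 lb·ft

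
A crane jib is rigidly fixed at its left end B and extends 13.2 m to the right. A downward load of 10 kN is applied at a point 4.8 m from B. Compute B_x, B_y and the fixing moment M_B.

ΣF_x = 0: B_x = 0.
ΣF_y = 0: B_y − 10 = 0 → B_y = 10.00 kN.
ΣM about B: M_B − 10·4.8 = 0 → M_B = 48.00 kN·m.

B_x = 0, B_y = 10.00 kN, M_B = 48.00 kN·m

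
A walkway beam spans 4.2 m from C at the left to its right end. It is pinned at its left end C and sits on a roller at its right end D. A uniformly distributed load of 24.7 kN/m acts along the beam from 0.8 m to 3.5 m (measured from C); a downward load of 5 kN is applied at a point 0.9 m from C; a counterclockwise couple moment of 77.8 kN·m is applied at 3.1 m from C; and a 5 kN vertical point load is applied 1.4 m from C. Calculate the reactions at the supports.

Resultant of the distributed load: 24.7 × 2.7 = 66.69 kN at 2.15 m from C.
Moments about C: D_y·4.2 − (24.7·2.7)·2.15 − 5·0.9 + 77.8 − 5·1.4 = 0 → D_y = 77.0835/4.2 = 18.3532 ≈ 18.35 kN.
ΣF_y = 0: C_y + 18.3532 − 24.7·2.7 − 5 − 5 = 0 → C_y = 58.34 kN.
ΣF_x = 0: no horizontal applied forces, so C_x = 0.

C_x = 0, C_y = 58.34 kN, D_y = 18.35 kN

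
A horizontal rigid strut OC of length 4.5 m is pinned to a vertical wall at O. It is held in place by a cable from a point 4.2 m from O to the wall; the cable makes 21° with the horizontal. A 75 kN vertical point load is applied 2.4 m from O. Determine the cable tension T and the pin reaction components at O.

ΣM about O: T·sin21°·4.2 − 75·2.4 = 0 → T = 180/(4.2·0.358368) = 119.59 ≈ 119.6 kN.
ΣF_x = 0: O_x − T·cos21° = 0 → O_x = 119.59 × 0.93358 = 111.6 kN.
ΣF_y = 0: O_y + T·sin21° − 75 = 0 → O_y = 75 − 119.59 × 0.358368 = 32.14 kN.

T = 119.6 kN, O_x = 111.6 kN, O_y = 32.14 kN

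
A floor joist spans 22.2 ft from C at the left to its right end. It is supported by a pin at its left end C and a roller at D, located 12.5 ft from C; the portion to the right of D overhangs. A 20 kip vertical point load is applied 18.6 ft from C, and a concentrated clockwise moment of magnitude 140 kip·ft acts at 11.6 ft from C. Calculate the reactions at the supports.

Taking moments about C: D_y·12.5 − 20·18.6 − 140 = 0 → D_y = 512/12.5 = 40.96 kip.
ΣF_y = 0: C_y + 40.96 − 20 = 0 → C_y = -20.96 kip.
ΣF_x = 0: no horizontal applied forces, so C_x = 0.

C_x = 0, C_y = -20.96 kip, D_y = 40.96 kip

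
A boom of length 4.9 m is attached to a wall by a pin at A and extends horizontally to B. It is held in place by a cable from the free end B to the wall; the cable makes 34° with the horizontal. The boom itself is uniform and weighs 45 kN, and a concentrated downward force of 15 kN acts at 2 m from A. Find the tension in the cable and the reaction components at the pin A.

T = 51.19 kN, A_x = 42.43 kN, A_y = 31.38 kN

ΣM about A: T·sin34°·4.9 − 45·2.45 − 15·2 = 0 → T = 140.25/(4.9·0.559193) = 51.1853 ≈ 51.19 kN.
ΣF_x = 0: A_x − T·cos34° = 0 → A_x = 51.1853 × 0.829038 = 42.43 kN.
ΣF_y = 0: A_y + T·sin34° − 45 − 15 = 0 → A_y = 60 − 51.1853 × 0.559193 = 31.38 kN.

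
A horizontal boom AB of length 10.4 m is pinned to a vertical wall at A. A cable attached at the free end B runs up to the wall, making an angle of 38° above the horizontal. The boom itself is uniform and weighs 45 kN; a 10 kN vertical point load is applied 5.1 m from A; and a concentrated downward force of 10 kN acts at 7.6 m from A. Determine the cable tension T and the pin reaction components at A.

ΣM about A: T·sin38°·10.4 − 45·5.2 − 10·5.1 − 10·7.6 = 0 → T = 361/(10.4·0.615661) = 56.3809 ≈ 56.38 kN.
ΣF_x = 0: A_x − T·cos38° = 0 → A_x = 56.3809 × 0.788011 = 44.43 kN.
ΣF_y = 0: A_y + T·sin38° − 45 − 10 − 10 = 0 → A_y = 65 − 56.3809 × 0.615661 = 30.29 kN.

T = 56.38 kN, A_x = 44.43 kN, A_y = 30.29 kN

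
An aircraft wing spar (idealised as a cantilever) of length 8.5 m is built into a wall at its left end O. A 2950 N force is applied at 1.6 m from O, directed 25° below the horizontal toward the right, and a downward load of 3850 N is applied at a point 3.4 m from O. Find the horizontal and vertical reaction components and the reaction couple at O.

ΣF_x = 0: O_x + 2950·cos25° = 0 → O_x = -2674 N.
ΣF_y = 0: O_y − 2950·sin25° − 3850 = 0 → O_y = 5097 N.
ΣM about O: M_O − 2950·sin25°·1.6 − 3850·3.4 = 0 → M_O = 15080 N·m.

O_x = -2674 N, O_y = 5097 N, M_O = 15080 N·m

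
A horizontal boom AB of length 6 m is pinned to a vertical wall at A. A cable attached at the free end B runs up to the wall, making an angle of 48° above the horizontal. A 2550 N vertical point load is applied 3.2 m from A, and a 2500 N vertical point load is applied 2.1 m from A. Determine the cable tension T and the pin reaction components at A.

T = 3007 N, A_x = 2012 N, A_y = 2815 N

ΣM about A: T·sin48°·6 − 2550·3.2 − 2500·2.1 = 0 → T = 13410/(6·0.743145) = 3007.49 ≈ 3007 N.
ΣF_x = 0: A_x − T·cos48° = 0 → A_x = 3007.49 × 0.669131 = 2012 N.
ΣF_y = 0: A_y + T·sin48° − 2550 − 2500 = 0 → A_y = 5050 − 3007.49 × 0.743145 = 2815 N.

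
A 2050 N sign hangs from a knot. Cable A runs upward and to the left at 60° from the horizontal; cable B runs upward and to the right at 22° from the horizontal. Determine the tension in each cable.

T_A = 1919 N, T_B = 1035 N

ΣF_x = 0: −T_A·cos60° + T_B·cos22° = 0 → T_B = 0.539267·T_A.
ΣF_y = 0: T_A·sin60° + T_B·sin22° = 2050.
Substitute: T_A·(0.866025 + 0.539267·0.374607) = 2050 → T_A = 1919.41 ≈ 1919 N.
Then T_B = 0.539267 × 1919.41 = 1035 N.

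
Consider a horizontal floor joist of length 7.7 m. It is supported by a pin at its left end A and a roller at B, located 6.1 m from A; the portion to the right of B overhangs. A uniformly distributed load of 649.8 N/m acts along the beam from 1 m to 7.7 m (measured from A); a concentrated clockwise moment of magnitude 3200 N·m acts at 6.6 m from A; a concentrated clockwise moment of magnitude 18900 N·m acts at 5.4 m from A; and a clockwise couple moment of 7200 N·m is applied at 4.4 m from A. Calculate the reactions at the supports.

A_x = 0, A_y = -3554 N, B_y = 7908 N

Resultant of the distributed load: 649.8 × 6.7 = 4353.66 N at 4.35 m from A.
Taking moments about A: B_y·6.1 − (649.8·6.7)·4.35 − 3200 − 18900 − 7200 = 0 → B_y = 48238.421/6.1 = 7907.94 ≈ 7908 N.
ΣF_y = 0: A_y + 7907.94 − 649.8·6.7 = 0 → A_y = -3554 N.
ΣF_x = 0: no horizontal applied forces, so A_x = 0.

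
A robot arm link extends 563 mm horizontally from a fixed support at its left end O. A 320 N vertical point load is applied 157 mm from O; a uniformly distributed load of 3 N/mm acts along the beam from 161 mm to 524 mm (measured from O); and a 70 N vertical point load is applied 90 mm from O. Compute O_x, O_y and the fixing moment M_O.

O_x = 0, O_y = 1479 N, M_O = 429500 N·mm

Resultant of the distributed load: 3 × 363 = 1089 N at 342.5 mm from O.
ΣF_x = 0: O_x = 0.
ΣF_y = 0: O_y − 320 − 3·363 − 70 = 0 → O_y = 1479 N.
ΣM about O: M_O − 320·157 − (3·363)·342.5 − 70·90 = 0 → M_O = 429500 N·mm.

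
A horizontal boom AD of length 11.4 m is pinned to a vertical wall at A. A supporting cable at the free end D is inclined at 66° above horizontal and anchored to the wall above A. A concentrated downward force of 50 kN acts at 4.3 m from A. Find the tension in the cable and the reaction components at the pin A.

T = 20.64 kN, A_x = 8.397 kN, A_y = 31.14 kN

ΣM about A: T·sin66°·11.4 − 50·4.3 = 0 → T = 215/(11.4·0.913545) = 20.6445 ≈ 20.64 kN.
ΣF_x = 0: A_x − T·cos66° = 0 → A_x = 20.6445 × 0.406737 = 8.397 kN.
ΣF_y = 0: A_y + T·sin66° − 50 = 0 → A_y = 50 − 20.6445 × 0.913545 = 31.14 kN.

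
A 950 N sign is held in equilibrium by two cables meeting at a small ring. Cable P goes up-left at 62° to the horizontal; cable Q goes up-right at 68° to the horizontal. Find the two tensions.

ΣF_x = 0: −T_P·cos62° + T_Q·cos68° = 0 → T_Q = 1.25324·T_P.
ΣF_y = 0: T_P·sin62° + T_Q·sin68° = 950.
Substitute: T_P·(0.882948 + 1.25324·0.927184) = 950 → T_P = 464.563 ≈ 464.6 N.
Then T_Q = 1.25324 × 464.563 = 582.2 N.

T_P = 464.6 N, T_Q = 582.2 N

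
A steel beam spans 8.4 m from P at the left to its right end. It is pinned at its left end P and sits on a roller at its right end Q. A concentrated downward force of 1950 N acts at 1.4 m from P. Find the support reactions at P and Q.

Taking moments about P: Q_y·8.4 − 1950·1.4 = 0 → Q_y = 2730/8.4 = 325.0 N.
ΣF_y = 0: P_y + 325 − 1950 = 0 → P_y = 1625 N.
ΣF_x = 0: no horizontal applied forces, so P_x = 0.

P_x = 0, P_y = 1625 N, Q_y = 325.0 N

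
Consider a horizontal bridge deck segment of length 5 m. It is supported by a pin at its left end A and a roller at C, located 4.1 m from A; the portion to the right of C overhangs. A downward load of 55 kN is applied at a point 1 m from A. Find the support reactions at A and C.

A_x = 0, A_y = 41.59 kN, C_y = 13.41 kN

Moments about A: C_y·4.1 − 55·1 = 0 → C_y = 55/4.1 = 13.4146 ≈ 13.41 kN.
ΣF_y = 0: A_y + 13.4146 − 55 = 0 → A_y = 41.59 kN.
ΣF_x = 0: no horizontal applied forces, so A_x = 0.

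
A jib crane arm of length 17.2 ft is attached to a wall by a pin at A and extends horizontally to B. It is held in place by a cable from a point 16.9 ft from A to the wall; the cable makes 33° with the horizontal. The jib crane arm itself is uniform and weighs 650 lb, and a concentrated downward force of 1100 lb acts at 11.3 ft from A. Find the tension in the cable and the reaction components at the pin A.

T = 1958 lb, A_x = 1642 lb, A_y = 683.7 lb

ΣM about A: T·sin33°·16.9 − 650·8.6 − 1100·11.3 = 0 → T = 18020/(16.9·0.544639) = 1957.76 ≈ 1958 lb.
ΣF_x = 0: A_x − T·cos33° = 0 → A_x = 1957.76 × 0.838671 = 1642 lb.
ΣF_y = 0: A_y + T·sin33° − 650 − 1100 = 0 → A_y = 1750 − 1957.76 × 0.544639 = 683.7 lb.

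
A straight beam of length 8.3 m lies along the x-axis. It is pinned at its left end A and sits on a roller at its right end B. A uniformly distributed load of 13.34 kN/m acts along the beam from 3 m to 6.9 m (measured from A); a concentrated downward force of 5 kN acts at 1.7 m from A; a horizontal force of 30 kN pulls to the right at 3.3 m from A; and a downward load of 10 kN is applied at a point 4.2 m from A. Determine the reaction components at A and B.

Resultant of the distributed load: 13.34 × 3.9 = 52.026 kN at 4.95 m from A.
Moments about A: B_y·8.3 − (13.34·3.9)·4.95 − 5·1.7 − 10·4.2 = 0 → B_y = 308.0287/8.3 = 37.1119 ≈ 37.11 kN.
ΣF_y = 0: A_y + 37.1119 − 13.34·3.9 − 5 − 10 = 0 → A_y = 29.91 kN.
ΣF_x = 0: A_x + 30 = 0 → A_x = -30.00 kN.

A_x = -30.00 kN, A_y = 29.91 kN, B_y = 37.11 kN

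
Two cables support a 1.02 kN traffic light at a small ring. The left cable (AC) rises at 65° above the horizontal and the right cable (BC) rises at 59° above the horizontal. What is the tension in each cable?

ΣF_x = 0: −T_AC·cos65° + T_BC·cos59° = 0 → T_BC = 0.820557·T_AC.
ΣF_y = 0: T_AC·sin65° + T_BC·sin59° = 1.02.
Substitute: T_AC·(0.906308 + 0.820557·0.857167) = 1.02 → T_AC = 0.633673 ≈ 0.6337 kN.
Then T_BC = 0.820557 × 0.633673 = 0.5200 kN.

T_AC = 0.6337 kN, T_BC = 0.5200 kN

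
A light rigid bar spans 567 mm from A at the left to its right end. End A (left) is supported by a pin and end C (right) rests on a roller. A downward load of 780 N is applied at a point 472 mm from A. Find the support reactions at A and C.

ΣM about A: C_y·567 − 780·472 = 0 → C_y = 368160/567 = 649.312 ≈ 649.3 N.
ΣF_y = 0: A_y + 649.312 − 780 = 0 → A_y = 130.7 N.
ΣF_x = 0: no horizontal applied forces, so A_x = 0.

A_x = 0, A_y = 130.7 N, C_y = 649.3 N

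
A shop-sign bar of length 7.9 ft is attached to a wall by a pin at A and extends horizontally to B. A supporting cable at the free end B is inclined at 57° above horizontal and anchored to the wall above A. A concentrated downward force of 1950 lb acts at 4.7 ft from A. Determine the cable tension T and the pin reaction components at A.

T = 1383 lb, A_x = 753.4 lb, A_y = 789.9 lb

ΣM about A: T·sin57°·7.9 − 1950·4.7 = 0 → T = 9165/(7.9·0.838671) = 1383.29 ≈ 1383 lb.
ΣF_x = 0: A_x − T·cos57° = 0 → A_x = 1383.29 × 0.544639 = 753.4 lb.
ΣF_y = 0: A_y + T·sin57° − 1950 = 0 → A_y = 1950 − 1383.29 × 0.838671 = 789.9 lb.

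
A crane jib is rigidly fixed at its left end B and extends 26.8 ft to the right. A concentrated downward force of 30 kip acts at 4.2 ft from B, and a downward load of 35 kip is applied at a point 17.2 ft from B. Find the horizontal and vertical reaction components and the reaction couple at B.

ΣF_x = 0: B_x = 0.
ΣF_y = 0: B_y − 30 − 35 = 0 → B_y = 65.00 kip.
ΣM about B: M_B − 30·4.2 − 35·17.2 = 0 → M_B = 728.0 kip·ft.

B_x = 0, B_y = 65.00 kip, M_B = 728.0 kip·ft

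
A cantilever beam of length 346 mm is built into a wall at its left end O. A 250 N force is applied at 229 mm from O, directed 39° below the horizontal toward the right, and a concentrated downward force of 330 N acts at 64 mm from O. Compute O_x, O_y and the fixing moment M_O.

ΣF_x = 0: O_x + 250·cos39° = 0 → O_x = -194.3 N.
ΣF_y = 0: O_y − 250·sin39° − 330 = 0 → O_y = 487.3 N.
ΣM about O: M_O − 250·sin39°·229 − 330·64 = 0 → M_O = 57150 N·mm.

O_x = -194.3 N, O_y = 487.3 N, M_O = 57150 N·mm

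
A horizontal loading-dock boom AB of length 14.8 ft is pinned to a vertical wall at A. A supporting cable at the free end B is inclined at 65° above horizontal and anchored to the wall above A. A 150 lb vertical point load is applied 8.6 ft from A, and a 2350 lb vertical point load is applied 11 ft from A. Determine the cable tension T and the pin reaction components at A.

ΣM about A: T·sin65°·14.8 − 150·8.6 − 2350·11 = 0 → T = 27140/(14.8·0.906308) = 2023.36 ≈ 2023 lb.
ΣF_x = 0: A_x − T·cos65° = 0 → A_x = 2023.36 × 0.422618 = 855.1 lb.
ΣF_y = 0: A_y + T·sin65° − 150 − 2350 = 0 → A_y = 2500 − 2023.36 × 0.906308 = 666.2 lb.

T = 2023 lb, A_x = 855.1 lb, A_y = 666.2 lb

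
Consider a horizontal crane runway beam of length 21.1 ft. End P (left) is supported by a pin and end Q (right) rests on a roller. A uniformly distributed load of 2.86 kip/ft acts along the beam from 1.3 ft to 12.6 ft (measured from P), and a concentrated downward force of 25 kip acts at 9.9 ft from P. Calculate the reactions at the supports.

Resultant of the distributed load: 2.86 × 11.3 = 32.318 kip at 6.95 ft from P.
Taking moments about P: Q_y·21.1 − (2.86·11.3)·6.95 − 25·9.9 = 0 → Q_y = 472.1101/21.1 = 22.3749 ≈ 22.37 kip.
ΣF_y = 0: P_y + 22.3749 − 2.86·11.3 − 25 = 0 → P_y = 34.94 kip.
ΣF_x = 0: no horizontal applied forces, so P_x = 0.

P_x = 0, P_y = 34.94 kip, Q_y = 22.37 kip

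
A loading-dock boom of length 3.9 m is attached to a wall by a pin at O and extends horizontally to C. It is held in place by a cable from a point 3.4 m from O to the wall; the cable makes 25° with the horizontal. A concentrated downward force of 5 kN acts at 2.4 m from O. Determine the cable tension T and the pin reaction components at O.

ΣM about O: T·sin25°·3.4 − 5·2.4 = 0 → T = 12/(3.4·0.422618) = 8.3513 ≈ 8.351 kN.
ΣF_x = 0: O_x − T·cos25° = 0 → O_x = 8.3513 × 0.906308 = 7.569 kN.
ΣF_y = 0: O_y + T·sin25° − 5 = 0 → O_y = 5 − 8.3513 × 0.422618 = 1.471 kN.

T = 8.351 kN, O_x = 7.569 kN, O_y = 1.471 kN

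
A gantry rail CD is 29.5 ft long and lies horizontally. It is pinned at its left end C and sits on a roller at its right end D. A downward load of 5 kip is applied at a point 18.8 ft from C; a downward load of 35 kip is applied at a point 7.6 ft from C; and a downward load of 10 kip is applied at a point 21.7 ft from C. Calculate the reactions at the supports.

ΣM about C: D_y·29.5 − 5·18.8 − 35·7.6 − 10·21.7 = 0 → D_y = 577/29.5 = 19.5593 ≈ 19.56 kip.
ΣF_y = 0: C_y + 19.5593 − 5 − 35 − 10 = 0 → C_y = 30.44 kip.
ΣF_x = 0: no horizontal applied forces, so C_x = 0.

C_x = 0, C_y = 30.44 kip, D_y = 19.56 kip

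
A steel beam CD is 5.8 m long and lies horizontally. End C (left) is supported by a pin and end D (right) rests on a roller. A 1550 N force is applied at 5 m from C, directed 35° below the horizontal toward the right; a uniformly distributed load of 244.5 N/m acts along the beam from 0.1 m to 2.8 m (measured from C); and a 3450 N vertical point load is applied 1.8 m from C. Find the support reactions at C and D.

Resultant of the distributed load: 244.5 × 2.7 = 660.15 N at 1.45 m from C.
ΣM about C: D_y·5.8 − 1550·sin35°·5 − (244.5·2.7)·1.45 − 3450·1.8 = 0 → D_y = 11612.4/5.8 = 2002.14 ≈ 2002 N.
ΣF_y = 0: C_y + 2002.14 − 1550·sin35° − 244.5·2.7 − 3450 = 0 → C_y = 2997 N.
ΣF_x = 0: C_x + 1550·cos35° = 0 → C_x = -1270 N.

C_x = -1270 N, C_y = 2997 N, D_y = 2002 N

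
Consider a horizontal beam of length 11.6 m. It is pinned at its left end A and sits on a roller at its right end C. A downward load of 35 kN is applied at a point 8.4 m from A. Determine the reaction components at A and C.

A_x = 0, A_y = 9.655 kN, C_y = 25.34 kN

Moments about A: C_y·11.6 − 35·8.4 = 0 → C_y = 294/11.6 = 25.3448 ≈ 25.34 kN.
ΣF_y = 0: A_y + 25.3448 − 35 = 0 → A_y = 9.655 kN.
ΣF_x = 0: no horizontal applied forces, so A_x = 0.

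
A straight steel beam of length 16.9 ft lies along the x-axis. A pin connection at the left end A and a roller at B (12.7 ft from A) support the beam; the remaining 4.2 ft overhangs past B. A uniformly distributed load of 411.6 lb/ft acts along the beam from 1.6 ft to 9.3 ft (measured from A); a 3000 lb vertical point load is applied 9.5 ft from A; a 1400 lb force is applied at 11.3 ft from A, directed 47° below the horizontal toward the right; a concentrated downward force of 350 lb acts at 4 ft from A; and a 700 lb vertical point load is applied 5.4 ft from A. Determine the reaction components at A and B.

A_x = -954.8 lb, A_y = 3320 lb, B_y = 4923 lb

Resultant of the distributed load: 411.6 × 7.7 = 3169.32 lb at 5.45 ft from A.
Taking moments about A: B_y·12.7 − (411.6·7.7)·5.45 − 3000·9.5 − 1400·sin47°·11.3 − 350·4 − 700·5.4 = 0 → B_y = 62522.8/12.7 = 4923.06 ≈ 4923 lb.
ΣF_y = 0: A_y + 4923.06 − 411.6·7.7 − 3000 − 1400·sin47° − 350 − 700 = 0 → A_y = 3320 lb.
ΣF_x = 0: A_x + 1400·cos47° = 0 → A_x = -954.8 lb.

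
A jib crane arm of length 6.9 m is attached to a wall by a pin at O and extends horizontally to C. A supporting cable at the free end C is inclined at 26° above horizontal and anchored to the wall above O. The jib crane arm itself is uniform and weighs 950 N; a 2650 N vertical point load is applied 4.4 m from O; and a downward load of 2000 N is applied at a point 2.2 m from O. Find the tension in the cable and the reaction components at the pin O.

T = 6393 N, O_x = 5746 N, O_y = 2797 N

ΣM about O: T·sin26°·6.9 − 950·3.45 − 2650·4.4 − 2000·2.2 = 0 → T = 19337.5/(6.9·0.438371) = 6393.07 ≈ 6393 N.
ΣF_x = 0: O_x − T·cos26° = 0 → O_x = 6393.07 × 0.898794 = 5746 N.
ΣF_y = 0: O_y + T·sin26° − 950 − 2650 − 2000 = 0 → O_y = 5600 − 6393.07 × 0.438371 = 2797 N.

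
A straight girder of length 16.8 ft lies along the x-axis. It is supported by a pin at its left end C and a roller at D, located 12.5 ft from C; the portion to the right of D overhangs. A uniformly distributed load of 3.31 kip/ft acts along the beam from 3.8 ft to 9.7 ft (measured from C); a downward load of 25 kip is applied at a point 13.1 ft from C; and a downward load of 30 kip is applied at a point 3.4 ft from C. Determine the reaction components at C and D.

Resultant of the distributed load: 3.31 × 5.9 = 19.529 kip at 6.75 ft from C.
Taking moments about C: D_y·12.5 − (3.31·5.9)·6.75 − 25·13.1 − 30·3.4 = 0 → D_y = 561.32075/12.5 = 44.9057 ≈ 44.91 kip.
ΣF_y = 0: C_y + 44.9057 − 3.31·5.9 − 25 − 30 = 0 → C_y = 29.62 kip.
ΣF_x = 0: no horizontal applied forces, so C_x = 0.

C_x = 0, C_y = 29.62 kip, D_y = 44.91 kip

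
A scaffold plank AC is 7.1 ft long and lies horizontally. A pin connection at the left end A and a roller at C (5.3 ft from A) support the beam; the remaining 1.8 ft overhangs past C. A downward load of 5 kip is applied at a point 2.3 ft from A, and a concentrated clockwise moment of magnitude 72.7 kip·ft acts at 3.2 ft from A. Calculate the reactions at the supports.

Moments about A: C_y·5.3 − 5·2.3 − 72.7 = 0 → C_y = 84.2/5.3 = 15.8868 ≈ 15.89 kip.
ΣF_y = 0: A_y + 15.8868 − 5 = 0 → A_y = -10.89 kip.
ΣF_x = 0: no horizontal applied forces, so A_x = 0.

A_x = 0, A_y = -10.89 kip, C_y = 15.89 kip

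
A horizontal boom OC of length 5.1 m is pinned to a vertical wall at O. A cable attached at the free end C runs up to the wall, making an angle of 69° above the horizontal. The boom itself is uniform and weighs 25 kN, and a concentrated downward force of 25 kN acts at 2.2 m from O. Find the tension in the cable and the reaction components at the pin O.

T = 24.94 kN, O_x = 8.938 kN, O_y = 26.72 kN

ΣM about O: T·sin69°·5.1 − 25·2.55 − 25·2.2 = 0 → T = 118.75/(5.1·0.93358) = 24.9409 ≈ 24.94 kN.
ΣF_x = 0: O_x − T·cos69° = 0 → O_x = 24.9409 × 0.358368 = 8.938 kN.
ΣF_y = 0: O_y + T·sin69° − 25 − 25 = 0 → O_y = 50 − 24.9409 × 0.93358 = 26.72 kN.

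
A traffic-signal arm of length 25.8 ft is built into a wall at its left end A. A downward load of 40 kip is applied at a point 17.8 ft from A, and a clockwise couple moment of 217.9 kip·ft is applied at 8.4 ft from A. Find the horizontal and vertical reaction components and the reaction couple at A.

A_x = 0, A_y = 40.00 kip, M_A = 929.9 kip·ft

ΣF_x = 0: A_x = 0.
ΣF_y = 0: A_y − 40 = 0 → A_y = 40.00 kip.
ΣM about A: M_A − 40·17.8 − 217.9 = 0 → M_A = 929.9 kip·ft.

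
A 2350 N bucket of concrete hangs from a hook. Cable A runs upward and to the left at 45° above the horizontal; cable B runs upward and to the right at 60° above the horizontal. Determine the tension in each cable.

T_A = 1216 N, T_B = 1720 N

ΣF_x = 0: −T_A·cos45° + T_B·cos60° = 0 → T_B = 1.41421·T_A.
ΣF_y = 0: T_A·sin45° + T_B·sin60° = 2350.
Substitute: T_A·(0.707107 + 1.41421·0.866025) = 2350 → T_A = 1216.45 ≈ 1216 N.
Then T_B = 1.41421 × 1216.45 = 1720 N.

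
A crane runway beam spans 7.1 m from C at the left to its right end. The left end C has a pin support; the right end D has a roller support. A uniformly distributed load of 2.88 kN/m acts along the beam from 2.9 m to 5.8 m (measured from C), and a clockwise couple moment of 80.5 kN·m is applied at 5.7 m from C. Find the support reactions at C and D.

Resultant of the distributed load: 2.88 × 2.9 = 8.352 kN at 4.35 m from C.
Taking moments about C: D_y·7.1 − (2.88·2.9)·4.35 − 80.5 = 0 → D_y = 116.8312/7.1 = 16.4551 ≈ 16.46 kN.
ΣF_y = 0: C_y + 16.4551 − 2.88·2.9 = 0 → C_y = -8.103 kN.
ΣF_x = 0: no horizontal applied forces, so C_x = 0.

C_x = 0, C_y = -8.103 kN, D_y = 16.46 kN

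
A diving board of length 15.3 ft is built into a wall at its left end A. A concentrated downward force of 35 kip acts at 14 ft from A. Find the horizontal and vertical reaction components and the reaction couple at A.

ΣF_x = 0: A_x = 0.
ΣF_y = 0: A_y − 35 = 0 → A_y = 35.00 kip.
ΣM about A: M_A − 35·14 = 0 → M_A = 490.0 kip·ft.

A_x = 0, A_y = 35.00 kip, M_A = 490.0 kip·ft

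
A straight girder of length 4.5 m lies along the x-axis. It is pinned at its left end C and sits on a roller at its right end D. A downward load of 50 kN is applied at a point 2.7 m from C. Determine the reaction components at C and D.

Taking moments about C: D_y·4.5 − 50·2.7 = 0 → D_y = 135/4.5 = 30.00 kN.
ΣF_y = 0: C_y + 30 − 50 = 0 → C_y = 20.00 kN.
ΣF_x = 0: no horizontal applied forces, so C_x = 0.

C_x = 0, C_y = 20.00 kN, D_y = 30.00 kN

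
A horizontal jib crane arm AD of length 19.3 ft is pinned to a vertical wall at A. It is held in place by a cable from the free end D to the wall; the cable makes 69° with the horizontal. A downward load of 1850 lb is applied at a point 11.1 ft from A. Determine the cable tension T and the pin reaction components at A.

ΣM about A: T·sin69°·19.3 − 1850·11.1 = 0 → T = 20535/(19.3·0.93358) = 1139.69 ≈ 1140 lb.
ΣF_x = 0: A_x − T·cos69° = 0 → A_x = 1139.69 × 0.358368 = 408.4 lb.
ΣF_y = 0: A_y + T·sin69° − 1850 = 0 → A_y = 1850 − 1139.69 × 0.93358 = 786.0 lb.

T = 1140 lb, A_x = 408.4 lb, A_y = 786.0 lb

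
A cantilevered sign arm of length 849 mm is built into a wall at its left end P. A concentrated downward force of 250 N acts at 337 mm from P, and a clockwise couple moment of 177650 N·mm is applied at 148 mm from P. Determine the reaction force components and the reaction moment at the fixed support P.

P_x = 0, P_y = 250.0 N, M_P = 261900 N·mm

ΣF_x = 0: P_x = 0.
ΣF_y = 0: P_y − 250 = 0 → P_y = 250.0 N.
ΣM about P: M_P − 250·337 − 177650 = 0 → M_P = 261900 N·mm.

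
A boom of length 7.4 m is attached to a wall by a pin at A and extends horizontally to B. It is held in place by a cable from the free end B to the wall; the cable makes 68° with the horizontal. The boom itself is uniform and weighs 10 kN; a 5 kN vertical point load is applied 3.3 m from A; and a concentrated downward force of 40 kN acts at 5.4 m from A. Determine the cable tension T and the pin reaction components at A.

ΣM about A: T·sin68°·7.4 − 10·3.7 − 5·3.3 − 40·5.4 = 0 → T = 269.5/(7.4·0.927184) = 39.2791 ≈ 39.28 kN.
ΣF_x = 0: A_x − T·cos68° = 0 → A_x = 39.2791 × 0.374607 = 14.71 kN.
ΣF_y = 0: A_y + T·sin68° − 10 − 5 − 40 = 0 → A_y = 55 − 39.2791 × 0.927184 = 18.58 kN.

T = 39.28 kN, A_x = 14.71 kN, A_y = 18.58 kN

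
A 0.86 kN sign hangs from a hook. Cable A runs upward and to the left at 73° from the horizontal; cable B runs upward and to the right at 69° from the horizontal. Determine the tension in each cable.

T_A = 0.5006 kN, T_B = 0.4084 kN

ΣF_x = 0: −T_A·cos73° + T_B·cos69° = 0 → T_B = 0.815842·T_A.
ΣF_y = 0: T_A·sin73° + T_B·sin69° = 0.86.
Substitute: T_A·(0.956305 + 0.815842·0.93358) = 0.86 → T_A = 0.500594 ≈ 0.5006 kN.
Then T_B = 0.815842 × 0.500594 = 0.4084 kN.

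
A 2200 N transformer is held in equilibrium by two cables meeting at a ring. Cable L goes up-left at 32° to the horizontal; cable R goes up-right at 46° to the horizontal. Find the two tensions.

T_L = 1562 N, T_R = 1907 N

ΣF_x = 0: −T_L·cos32° + T_R·cos46° = 0 → T_R = 1.22081·T_L.
ΣF_y = 0: T_L·sin32° + T_R·sin46° = 2200.
Substitute: T_L·(0.529919 + 1.22081·0.71934) = 2200 → T_L = 1562.39 ≈ 1562 N.
Then T_R = 1.22081 × 1562.39 = 1907 N.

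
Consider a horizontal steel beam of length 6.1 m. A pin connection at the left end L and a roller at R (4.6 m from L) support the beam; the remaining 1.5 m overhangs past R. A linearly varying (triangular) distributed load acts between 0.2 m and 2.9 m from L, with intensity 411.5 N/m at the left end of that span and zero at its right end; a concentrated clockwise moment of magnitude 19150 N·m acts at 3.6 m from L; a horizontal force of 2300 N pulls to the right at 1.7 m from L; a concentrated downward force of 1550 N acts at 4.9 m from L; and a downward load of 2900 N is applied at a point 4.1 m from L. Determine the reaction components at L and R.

L_x = -2300 N, L_y = -3526 N, R_y = 8532 N

Resultant of the triangular load: ½ × 411.5 × 2.7 = 555.525 N, acting at 1.1 m from L (one-third of the span from the peak).
ΣM about L: R_y·4.6 − (½·411.5·2.7)·1.1 − 19150 − 1550·4.9 − 2900·4.1 = 0 → R_y = 39246.0775/4.6 = 8531.76 ≈ 8532 N.
ΣF_y = 0: L_y + 8531.76 − ½·411.5·2.7 − 1550 − 2900 = 0 → L_y = -3526 N.
ΣF_x = 0: L_x + 2300 = 0 → L_x = -2300 N.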